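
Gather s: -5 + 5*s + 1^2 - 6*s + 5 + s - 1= 0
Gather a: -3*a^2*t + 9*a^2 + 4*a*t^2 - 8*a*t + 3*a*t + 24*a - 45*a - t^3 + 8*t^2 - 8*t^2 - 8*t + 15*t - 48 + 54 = a^2*(9 - 3*t) + a*(4*t^2 - 5*t - 21) - t^3 + 7*t + 6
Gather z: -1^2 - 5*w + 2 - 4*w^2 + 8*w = -4*w^2 + 3*w + 1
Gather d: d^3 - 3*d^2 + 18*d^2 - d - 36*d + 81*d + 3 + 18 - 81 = d^3 + 15*d^2 + 44*d - 60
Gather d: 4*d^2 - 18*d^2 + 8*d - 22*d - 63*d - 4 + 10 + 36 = -14*d^2 - 77*d + 42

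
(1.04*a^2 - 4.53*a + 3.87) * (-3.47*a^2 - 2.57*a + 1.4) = -3.6088*a^4 + 13.0463*a^3 - 0.330800000000002*a^2 - 16.2879*a + 5.418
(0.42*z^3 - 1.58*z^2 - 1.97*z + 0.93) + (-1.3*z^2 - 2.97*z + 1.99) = 0.42*z^3 - 2.88*z^2 - 4.94*z + 2.92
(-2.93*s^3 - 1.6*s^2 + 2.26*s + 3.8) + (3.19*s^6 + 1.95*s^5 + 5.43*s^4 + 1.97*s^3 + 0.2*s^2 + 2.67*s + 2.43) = 3.19*s^6 + 1.95*s^5 + 5.43*s^4 - 0.96*s^3 - 1.4*s^2 + 4.93*s + 6.23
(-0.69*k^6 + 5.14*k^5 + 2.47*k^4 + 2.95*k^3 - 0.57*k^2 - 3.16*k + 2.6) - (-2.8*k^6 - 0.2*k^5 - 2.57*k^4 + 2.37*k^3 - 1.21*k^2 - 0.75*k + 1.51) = 2.11*k^6 + 5.34*k^5 + 5.04*k^4 + 0.58*k^3 + 0.64*k^2 - 2.41*k + 1.09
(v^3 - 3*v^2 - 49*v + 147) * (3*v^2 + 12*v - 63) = 3*v^5 + 3*v^4 - 246*v^3 + 42*v^2 + 4851*v - 9261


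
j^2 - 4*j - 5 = (j - 5)*(j + 1)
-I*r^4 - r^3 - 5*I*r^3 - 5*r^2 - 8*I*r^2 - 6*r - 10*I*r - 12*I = (r + 2)*(r + 3)*(r - 2*I)*(-I*r + 1)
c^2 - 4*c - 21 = (c - 7)*(c + 3)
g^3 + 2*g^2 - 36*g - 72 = (g - 6)*(g + 2)*(g + 6)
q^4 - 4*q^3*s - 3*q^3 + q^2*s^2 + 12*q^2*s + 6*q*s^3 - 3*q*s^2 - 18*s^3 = (q - 3)*(q - 3*s)*(q - 2*s)*(q + s)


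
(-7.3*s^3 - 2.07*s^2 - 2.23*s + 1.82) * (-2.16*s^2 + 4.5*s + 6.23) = 15.768*s^5 - 28.3788*s^4 - 49.9772*s^3 - 26.8623*s^2 - 5.7029*s + 11.3386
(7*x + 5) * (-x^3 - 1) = -7*x^4 - 5*x^3 - 7*x - 5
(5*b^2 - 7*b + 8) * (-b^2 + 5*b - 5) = -5*b^4 + 32*b^3 - 68*b^2 + 75*b - 40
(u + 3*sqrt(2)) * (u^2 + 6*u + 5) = u^3 + 3*sqrt(2)*u^2 + 6*u^2 + 5*u + 18*sqrt(2)*u + 15*sqrt(2)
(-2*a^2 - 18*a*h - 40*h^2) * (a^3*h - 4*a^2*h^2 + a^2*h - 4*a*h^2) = -2*a^5*h - 10*a^4*h^2 - 2*a^4*h + 32*a^3*h^3 - 10*a^3*h^2 + 160*a^2*h^4 + 32*a^2*h^3 + 160*a*h^4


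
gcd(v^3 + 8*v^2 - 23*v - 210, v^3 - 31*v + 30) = v^2 + v - 30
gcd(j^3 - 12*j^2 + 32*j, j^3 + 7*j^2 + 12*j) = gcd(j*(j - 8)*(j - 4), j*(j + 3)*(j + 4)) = j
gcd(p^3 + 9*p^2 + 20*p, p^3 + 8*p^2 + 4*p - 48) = p + 4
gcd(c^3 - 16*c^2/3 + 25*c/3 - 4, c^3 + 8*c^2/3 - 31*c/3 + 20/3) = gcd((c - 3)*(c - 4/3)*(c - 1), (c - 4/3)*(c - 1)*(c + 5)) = c^2 - 7*c/3 + 4/3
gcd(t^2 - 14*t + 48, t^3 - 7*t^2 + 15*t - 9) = 1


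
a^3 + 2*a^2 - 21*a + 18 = (a - 3)*(a - 1)*(a + 6)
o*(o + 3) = o^2 + 3*o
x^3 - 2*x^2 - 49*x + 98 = (x - 7)*(x - 2)*(x + 7)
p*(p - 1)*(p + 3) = p^3 + 2*p^2 - 3*p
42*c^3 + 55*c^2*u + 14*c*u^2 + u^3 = (c + u)*(6*c + u)*(7*c + u)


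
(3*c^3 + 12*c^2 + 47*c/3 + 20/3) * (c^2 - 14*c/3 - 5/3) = 3*c^5 - 2*c^4 - 136*c^3/3 - 778*c^2/9 - 515*c/9 - 100/9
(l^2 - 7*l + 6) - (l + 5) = l^2 - 8*l + 1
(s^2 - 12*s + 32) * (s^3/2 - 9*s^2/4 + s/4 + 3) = s^5/2 - 33*s^4/4 + 173*s^3/4 - 72*s^2 - 28*s + 96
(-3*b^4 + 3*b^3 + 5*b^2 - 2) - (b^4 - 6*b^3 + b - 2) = -4*b^4 + 9*b^3 + 5*b^2 - b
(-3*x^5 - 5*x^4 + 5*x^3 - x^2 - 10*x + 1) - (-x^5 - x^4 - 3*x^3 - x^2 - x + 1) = -2*x^5 - 4*x^4 + 8*x^3 - 9*x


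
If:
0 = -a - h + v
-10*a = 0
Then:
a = 0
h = v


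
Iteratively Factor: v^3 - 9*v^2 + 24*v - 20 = (v - 2)*(v^2 - 7*v + 10) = (v - 5)*(v - 2)*(v - 2)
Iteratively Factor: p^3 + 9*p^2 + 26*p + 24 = (p + 2)*(p^2 + 7*p + 12) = (p + 2)*(p + 3)*(p + 4)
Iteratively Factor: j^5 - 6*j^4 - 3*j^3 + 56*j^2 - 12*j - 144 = (j + 2)*(j^4 - 8*j^3 + 13*j^2 + 30*j - 72) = (j + 2)^2*(j^3 - 10*j^2 + 33*j - 36) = (j - 3)*(j + 2)^2*(j^2 - 7*j + 12) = (j - 3)^2*(j + 2)^2*(j - 4)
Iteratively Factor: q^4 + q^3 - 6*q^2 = (q + 3)*(q^3 - 2*q^2) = (q - 2)*(q + 3)*(q^2) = q*(q - 2)*(q + 3)*(q)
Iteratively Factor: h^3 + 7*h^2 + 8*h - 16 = (h + 4)*(h^2 + 3*h - 4) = (h - 1)*(h + 4)*(h + 4)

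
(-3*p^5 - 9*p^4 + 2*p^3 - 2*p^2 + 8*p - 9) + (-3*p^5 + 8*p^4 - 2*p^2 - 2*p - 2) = -6*p^5 - p^4 + 2*p^3 - 4*p^2 + 6*p - 11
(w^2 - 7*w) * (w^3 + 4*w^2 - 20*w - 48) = w^5 - 3*w^4 - 48*w^3 + 92*w^2 + 336*w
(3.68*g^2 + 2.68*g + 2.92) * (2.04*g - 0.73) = 7.5072*g^3 + 2.7808*g^2 + 4.0004*g - 2.1316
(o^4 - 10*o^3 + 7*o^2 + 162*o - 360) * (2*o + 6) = 2*o^5 - 14*o^4 - 46*o^3 + 366*o^2 + 252*o - 2160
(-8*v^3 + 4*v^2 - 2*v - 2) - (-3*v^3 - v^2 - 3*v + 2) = -5*v^3 + 5*v^2 + v - 4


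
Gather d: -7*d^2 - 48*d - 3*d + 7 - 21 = -7*d^2 - 51*d - 14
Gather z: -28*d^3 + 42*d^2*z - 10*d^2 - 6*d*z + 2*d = -28*d^3 - 10*d^2 + 2*d + z*(42*d^2 - 6*d)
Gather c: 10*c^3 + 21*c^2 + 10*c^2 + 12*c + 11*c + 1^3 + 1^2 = 10*c^3 + 31*c^2 + 23*c + 2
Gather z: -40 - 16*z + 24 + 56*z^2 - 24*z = 56*z^2 - 40*z - 16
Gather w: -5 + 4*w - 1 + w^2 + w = w^2 + 5*w - 6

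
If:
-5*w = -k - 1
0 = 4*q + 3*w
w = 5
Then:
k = 24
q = -15/4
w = 5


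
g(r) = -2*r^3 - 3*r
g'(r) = -6*r^2 - 3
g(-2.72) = 48.41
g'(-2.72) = -47.39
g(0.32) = -1.03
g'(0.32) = -3.61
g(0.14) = -0.43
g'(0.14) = -3.12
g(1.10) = -5.96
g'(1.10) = -10.26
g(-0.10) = 0.30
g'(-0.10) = -3.06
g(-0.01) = 0.03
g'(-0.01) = -3.00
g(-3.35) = 85.24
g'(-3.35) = -70.34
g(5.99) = -447.81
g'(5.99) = -218.28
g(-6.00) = 450.00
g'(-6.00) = -219.00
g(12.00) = -3492.00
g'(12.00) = -867.00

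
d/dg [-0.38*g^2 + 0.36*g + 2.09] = 0.36 - 0.76*g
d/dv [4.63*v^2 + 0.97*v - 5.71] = 9.26*v + 0.97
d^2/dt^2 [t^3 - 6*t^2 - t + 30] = 6*t - 12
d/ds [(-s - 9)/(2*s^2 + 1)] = (-2*s^2 + 4*s*(s + 9) - 1)/(2*s^2 + 1)^2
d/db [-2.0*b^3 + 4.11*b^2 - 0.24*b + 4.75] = -6.0*b^2 + 8.22*b - 0.24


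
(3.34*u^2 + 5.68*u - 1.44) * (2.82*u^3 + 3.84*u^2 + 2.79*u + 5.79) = 9.4188*u^5 + 28.8432*u^4 + 27.069*u^3 + 29.6562*u^2 + 28.8696*u - 8.3376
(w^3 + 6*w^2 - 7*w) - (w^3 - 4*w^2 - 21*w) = 10*w^2 + 14*w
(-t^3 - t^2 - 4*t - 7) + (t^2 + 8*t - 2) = -t^3 + 4*t - 9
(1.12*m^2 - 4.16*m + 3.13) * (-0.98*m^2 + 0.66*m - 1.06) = -1.0976*m^4 + 4.816*m^3 - 7.0002*m^2 + 6.4754*m - 3.3178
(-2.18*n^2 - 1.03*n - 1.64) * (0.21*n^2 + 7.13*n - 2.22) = -0.4578*n^4 - 15.7597*n^3 - 2.8487*n^2 - 9.4066*n + 3.6408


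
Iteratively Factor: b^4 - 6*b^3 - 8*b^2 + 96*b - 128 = (b - 4)*(b^3 - 2*b^2 - 16*b + 32) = (b - 4)*(b + 4)*(b^2 - 6*b + 8) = (b - 4)*(b - 2)*(b + 4)*(b - 4)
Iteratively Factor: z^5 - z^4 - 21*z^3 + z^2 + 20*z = (z)*(z^4 - z^3 - 21*z^2 + z + 20) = z*(z + 4)*(z^3 - 5*z^2 - z + 5) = z*(z - 1)*(z + 4)*(z^2 - 4*z - 5) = z*(z - 5)*(z - 1)*(z + 4)*(z + 1)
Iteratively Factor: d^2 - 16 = (d - 4)*(d + 4)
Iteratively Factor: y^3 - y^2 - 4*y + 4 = (y + 2)*(y^2 - 3*y + 2) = (y - 1)*(y + 2)*(y - 2)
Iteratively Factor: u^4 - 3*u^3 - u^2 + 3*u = (u - 3)*(u^3 - u) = u*(u - 3)*(u^2 - 1) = u*(u - 3)*(u - 1)*(u + 1)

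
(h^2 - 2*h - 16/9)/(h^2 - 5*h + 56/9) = (3*h + 2)/(3*h - 7)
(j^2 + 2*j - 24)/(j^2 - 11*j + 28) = (j + 6)/(j - 7)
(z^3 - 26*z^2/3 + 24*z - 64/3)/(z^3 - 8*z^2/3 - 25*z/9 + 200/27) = 9*(z^2 - 6*z + 8)/(9*z^2 - 25)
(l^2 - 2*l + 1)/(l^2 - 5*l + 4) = (l - 1)/(l - 4)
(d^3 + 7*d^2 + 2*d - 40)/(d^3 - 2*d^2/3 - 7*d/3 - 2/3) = 3*(d^2 + 9*d + 20)/(3*d^2 + 4*d + 1)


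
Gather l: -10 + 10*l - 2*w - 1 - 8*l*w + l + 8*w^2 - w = l*(11 - 8*w) + 8*w^2 - 3*w - 11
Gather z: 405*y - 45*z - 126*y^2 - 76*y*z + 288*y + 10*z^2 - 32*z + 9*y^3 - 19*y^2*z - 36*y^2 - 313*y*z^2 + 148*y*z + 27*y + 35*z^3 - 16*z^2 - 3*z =9*y^3 - 162*y^2 + 720*y + 35*z^3 + z^2*(-313*y - 6) + z*(-19*y^2 + 72*y - 80)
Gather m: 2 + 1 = 3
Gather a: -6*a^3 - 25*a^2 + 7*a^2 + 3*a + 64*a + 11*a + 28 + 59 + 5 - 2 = -6*a^3 - 18*a^2 + 78*a + 90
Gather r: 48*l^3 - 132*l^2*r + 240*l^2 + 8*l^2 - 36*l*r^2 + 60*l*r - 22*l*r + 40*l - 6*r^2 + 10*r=48*l^3 + 248*l^2 + 40*l + r^2*(-36*l - 6) + r*(-132*l^2 + 38*l + 10)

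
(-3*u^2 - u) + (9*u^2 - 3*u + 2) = 6*u^2 - 4*u + 2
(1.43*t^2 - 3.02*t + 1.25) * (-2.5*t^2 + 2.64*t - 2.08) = -3.575*t^4 + 11.3252*t^3 - 14.0722*t^2 + 9.5816*t - 2.6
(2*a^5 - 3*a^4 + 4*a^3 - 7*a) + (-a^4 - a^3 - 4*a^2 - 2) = 2*a^5 - 4*a^4 + 3*a^3 - 4*a^2 - 7*a - 2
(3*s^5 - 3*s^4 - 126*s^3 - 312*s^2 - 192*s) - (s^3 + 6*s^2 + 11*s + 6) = 3*s^5 - 3*s^4 - 127*s^3 - 318*s^2 - 203*s - 6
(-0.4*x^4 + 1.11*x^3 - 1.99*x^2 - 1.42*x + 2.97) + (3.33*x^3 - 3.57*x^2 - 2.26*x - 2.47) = -0.4*x^4 + 4.44*x^3 - 5.56*x^2 - 3.68*x + 0.5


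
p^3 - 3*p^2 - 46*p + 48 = (p - 8)*(p - 1)*(p + 6)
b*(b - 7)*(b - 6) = b^3 - 13*b^2 + 42*b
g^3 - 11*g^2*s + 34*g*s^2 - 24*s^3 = (g - 6*s)*(g - 4*s)*(g - s)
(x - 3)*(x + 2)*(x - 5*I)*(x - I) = x^4 - x^3 - 6*I*x^3 - 11*x^2 + 6*I*x^2 + 5*x + 36*I*x + 30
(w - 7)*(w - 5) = w^2 - 12*w + 35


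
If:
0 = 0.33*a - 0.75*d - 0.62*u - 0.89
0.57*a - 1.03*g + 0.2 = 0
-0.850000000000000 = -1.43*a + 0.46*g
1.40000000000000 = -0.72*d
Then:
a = 0.80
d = -1.94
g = 0.64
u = 1.34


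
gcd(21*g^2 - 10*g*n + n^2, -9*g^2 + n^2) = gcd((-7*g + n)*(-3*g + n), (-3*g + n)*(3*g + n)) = 3*g - n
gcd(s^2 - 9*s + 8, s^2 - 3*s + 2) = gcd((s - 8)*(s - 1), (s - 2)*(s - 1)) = s - 1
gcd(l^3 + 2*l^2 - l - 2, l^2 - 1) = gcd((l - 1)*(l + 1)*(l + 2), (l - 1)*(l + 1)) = l^2 - 1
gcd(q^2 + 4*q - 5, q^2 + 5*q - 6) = q - 1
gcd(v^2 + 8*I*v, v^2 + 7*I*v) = v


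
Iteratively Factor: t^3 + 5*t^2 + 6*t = (t + 2)*(t^2 + 3*t) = t*(t + 2)*(t + 3)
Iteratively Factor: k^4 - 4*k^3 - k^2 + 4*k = (k - 1)*(k^3 - 3*k^2 - 4*k) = (k - 4)*(k - 1)*(k^2 + k) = k*(k - 4)*(k - 1)*(k + 1)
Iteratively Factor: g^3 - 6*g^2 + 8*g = (g - 2)*(g^2 - 4*g) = (g - 4)*(g - 2)*(g)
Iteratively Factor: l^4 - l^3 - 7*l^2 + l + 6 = (l + 2)*(l^3 - 3*l^2 - l + 3) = (l - 3)*(l + 2)*(l^2 - 1) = (l - 3)*(l + 1)*(l + 2)*(l - 1)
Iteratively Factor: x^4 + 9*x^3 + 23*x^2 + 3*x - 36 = (x + 3)*(x^3 + 6*x^2 + 5*x - 12) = (x + 3)*(x + 4)*(x^2 + 2*x - 3) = (x + 3)^2*(x + 4)*(x - 1)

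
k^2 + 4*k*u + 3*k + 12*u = (k + 3)*(k + 4*u)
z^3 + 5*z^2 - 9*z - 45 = (z - 3)*(z + 3)*(z + 5)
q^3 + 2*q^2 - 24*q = q*(q - 4)*(q + 6)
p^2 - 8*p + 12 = (p - 6)*(p - 2)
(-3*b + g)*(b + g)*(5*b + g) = -15*b^3 - 13*b^2*g + 3*b*g^2 + g^3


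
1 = 1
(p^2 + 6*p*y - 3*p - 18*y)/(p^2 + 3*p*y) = (p^2 + 6*p*y - 3*p - 18*y)/(p*(p + 3*y))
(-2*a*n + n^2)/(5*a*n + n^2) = (-2*a + n)/(5*a + n)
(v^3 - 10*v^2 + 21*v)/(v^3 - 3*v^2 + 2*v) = (v^2 - 10*v + 21)/(v^2 - 3*v + 2)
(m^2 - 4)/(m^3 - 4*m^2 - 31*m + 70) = (m + 2)/(m^2 - 2*m - 35)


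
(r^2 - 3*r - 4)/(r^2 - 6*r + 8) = (r + 1)/(r - 2)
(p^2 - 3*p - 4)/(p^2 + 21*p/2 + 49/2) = 2*(p^2 - 3*p - 4)/(2*p^2 + 21*p + 49)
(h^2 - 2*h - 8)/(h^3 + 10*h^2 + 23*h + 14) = (h - 4)/(h^2 + 8*h + 7)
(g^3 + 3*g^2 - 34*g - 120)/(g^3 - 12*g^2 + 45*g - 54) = (g^2 + 9*g + 20)/(g^2 - 6*g + 9)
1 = 1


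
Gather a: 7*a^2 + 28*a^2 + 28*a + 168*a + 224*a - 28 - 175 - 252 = 35*a^2 + 420*a - 455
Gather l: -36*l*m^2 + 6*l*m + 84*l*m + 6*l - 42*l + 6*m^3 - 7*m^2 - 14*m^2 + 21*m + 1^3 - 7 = l*(-36*m^2 + 90*m - 36) + 6*m^3 - 21*m^2 + 21*m - 6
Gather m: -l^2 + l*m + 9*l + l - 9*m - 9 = -l^2 + 10*l + m*(l - 9) - 9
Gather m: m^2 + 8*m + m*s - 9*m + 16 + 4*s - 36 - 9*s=m^2 + m*(s - 1) - 5*s - 20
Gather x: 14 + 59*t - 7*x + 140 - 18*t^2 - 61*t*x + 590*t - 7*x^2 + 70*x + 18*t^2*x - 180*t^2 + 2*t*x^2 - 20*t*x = -198*t^2 + 649*t + x^2*(2*t - 7) + x*(18*t^2 - 81*t + 63) + 154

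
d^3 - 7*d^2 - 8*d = d*(d - 8)*(d + 1)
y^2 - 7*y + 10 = (y - 5)*(y - 2)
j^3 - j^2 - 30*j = j*(j - 6)*(j + 5)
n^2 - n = n*(n - 1)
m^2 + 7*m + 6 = (m + 1)*(m + 6)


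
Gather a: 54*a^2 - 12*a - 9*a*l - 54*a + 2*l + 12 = 54*a^2 + a*(-9*l - 66) + 2*l + 12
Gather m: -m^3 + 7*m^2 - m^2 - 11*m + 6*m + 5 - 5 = -m^3 + 6*m^2 - 5*m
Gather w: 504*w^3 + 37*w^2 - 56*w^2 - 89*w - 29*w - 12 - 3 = 504*w^3 - 19*w^2 - 118*w - 15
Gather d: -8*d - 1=-8*d - 1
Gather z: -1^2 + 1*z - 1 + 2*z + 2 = 3*z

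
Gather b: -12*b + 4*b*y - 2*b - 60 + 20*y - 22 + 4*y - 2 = b*(4*y - 14) + 24*y - 84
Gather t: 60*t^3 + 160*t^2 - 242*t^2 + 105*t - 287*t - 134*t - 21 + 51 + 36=60*t^3 - 82*t^2 - 316*t + 66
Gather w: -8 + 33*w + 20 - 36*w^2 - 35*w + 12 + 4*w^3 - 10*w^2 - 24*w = 4*w^3 - 46*w^2 - 26*w + 24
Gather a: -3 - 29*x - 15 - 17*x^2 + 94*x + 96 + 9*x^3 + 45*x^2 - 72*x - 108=9*x^3 + 28*x^2 - 7*x - 30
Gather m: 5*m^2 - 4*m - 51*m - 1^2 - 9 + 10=5*m^2 - 55*m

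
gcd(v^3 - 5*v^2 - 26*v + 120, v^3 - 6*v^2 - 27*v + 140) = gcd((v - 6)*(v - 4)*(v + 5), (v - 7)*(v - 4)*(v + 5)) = v^2 + v - 20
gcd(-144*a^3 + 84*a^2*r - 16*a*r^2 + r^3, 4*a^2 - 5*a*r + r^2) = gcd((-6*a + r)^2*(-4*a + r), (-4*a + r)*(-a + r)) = -4*a + r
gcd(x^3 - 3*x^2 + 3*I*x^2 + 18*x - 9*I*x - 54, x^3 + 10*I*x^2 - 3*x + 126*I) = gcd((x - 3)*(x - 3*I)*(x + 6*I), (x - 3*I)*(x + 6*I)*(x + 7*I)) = x^2 + 3*I*x + 18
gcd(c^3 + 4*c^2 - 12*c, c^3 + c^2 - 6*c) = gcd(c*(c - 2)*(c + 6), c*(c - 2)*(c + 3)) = c^2 - 2*c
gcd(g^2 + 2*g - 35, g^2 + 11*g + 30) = 1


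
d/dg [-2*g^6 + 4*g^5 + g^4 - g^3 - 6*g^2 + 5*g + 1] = -12*g^5 + 20*g^4 + 4*g^3 - 3*g^2 - 12*g + 5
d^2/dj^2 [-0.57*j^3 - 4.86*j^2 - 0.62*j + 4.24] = -3.42*j - 9.72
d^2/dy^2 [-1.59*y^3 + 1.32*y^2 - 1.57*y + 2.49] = 2.64 - 9.54*y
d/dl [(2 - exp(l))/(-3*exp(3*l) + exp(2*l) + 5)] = (-(exp(l) - 2)*(9*exp(l) - 2)*exp(l) + 3*exp(3*l) - exp(2*l) - 5)*exp(l)/(-3*exp(3*l) + exp(2*l) + 5)^2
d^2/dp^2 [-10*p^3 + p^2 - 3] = 2 - 60*p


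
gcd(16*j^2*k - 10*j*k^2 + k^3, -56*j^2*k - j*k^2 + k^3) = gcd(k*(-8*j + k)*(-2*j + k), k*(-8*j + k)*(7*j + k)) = 8*j*k - k^2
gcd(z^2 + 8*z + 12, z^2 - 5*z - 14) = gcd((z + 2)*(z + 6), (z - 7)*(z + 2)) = z + 2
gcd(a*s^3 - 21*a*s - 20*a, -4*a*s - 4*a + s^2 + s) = s + 1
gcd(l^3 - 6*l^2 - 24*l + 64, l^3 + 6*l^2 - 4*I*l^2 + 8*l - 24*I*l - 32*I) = l + 4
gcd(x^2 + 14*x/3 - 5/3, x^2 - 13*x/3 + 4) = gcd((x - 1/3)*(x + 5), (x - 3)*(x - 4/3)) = 1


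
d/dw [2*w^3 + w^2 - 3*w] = 6*w^2 + 2*w - 3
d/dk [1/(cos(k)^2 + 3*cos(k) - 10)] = (2*cos(k) + 3)*sin(k)/(cos(k)^2 + 3*cos(k) - 10)^2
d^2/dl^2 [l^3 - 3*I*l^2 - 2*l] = 6*l - 6*I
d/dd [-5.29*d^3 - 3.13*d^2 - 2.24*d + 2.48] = -15.87*d^2 - 6.26*d - 2.24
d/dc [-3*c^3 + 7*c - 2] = 7 - 9*c^2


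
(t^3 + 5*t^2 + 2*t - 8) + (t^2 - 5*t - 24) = t^3 + 6*t^2 - 3*t - 32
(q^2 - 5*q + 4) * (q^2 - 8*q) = q^4 - 13*q^3 + 44*q^2 - 32*q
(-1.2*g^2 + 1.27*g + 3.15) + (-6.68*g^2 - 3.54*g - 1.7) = -7.88*g^2 - 2.27*g + 1.45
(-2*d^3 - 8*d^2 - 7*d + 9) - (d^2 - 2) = -2*d^3 - 9*d^2 - 7*d + 11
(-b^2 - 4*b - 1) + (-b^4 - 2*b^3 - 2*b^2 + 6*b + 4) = -b^4 - 2*b^3 - 3*b^2 + 2*b + 3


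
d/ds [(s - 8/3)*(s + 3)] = 2*s + 1/3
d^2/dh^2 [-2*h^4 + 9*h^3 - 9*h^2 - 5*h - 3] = -24*h^2 + 54*h - 18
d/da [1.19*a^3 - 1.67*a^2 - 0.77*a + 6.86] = 3.57*a^2 - 3.34*a - 0.77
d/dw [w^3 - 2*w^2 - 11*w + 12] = 3*w^2 - 4*w - 11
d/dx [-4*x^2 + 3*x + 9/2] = 3 - 8*x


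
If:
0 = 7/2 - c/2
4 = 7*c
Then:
No Solution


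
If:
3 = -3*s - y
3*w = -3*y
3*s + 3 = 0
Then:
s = -1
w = 0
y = 0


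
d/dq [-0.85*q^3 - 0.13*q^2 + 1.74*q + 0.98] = -2.55*q^2 - 0.26*q + 1.74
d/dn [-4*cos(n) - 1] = 4*sin(n)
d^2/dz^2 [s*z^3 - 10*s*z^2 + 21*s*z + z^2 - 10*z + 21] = 6*s*z - 20*s + 2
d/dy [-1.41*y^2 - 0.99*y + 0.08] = -2.82*y - 0.99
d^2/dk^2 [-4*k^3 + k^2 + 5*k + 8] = 2 - 24*k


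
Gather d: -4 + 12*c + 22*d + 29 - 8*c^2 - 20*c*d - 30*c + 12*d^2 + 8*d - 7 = -8*c^2 - 18*c + 12*d^2 + d*(30 - 20*c) + 18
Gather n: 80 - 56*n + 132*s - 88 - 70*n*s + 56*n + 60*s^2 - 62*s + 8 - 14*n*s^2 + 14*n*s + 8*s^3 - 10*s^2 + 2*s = n*(-14*s^2 - 56*s) + 8*s^3 + 50*s^2 + 72*s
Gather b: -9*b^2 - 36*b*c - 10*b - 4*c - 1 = -9*b^2 + b*(-36*c - 10) - 4*c - 1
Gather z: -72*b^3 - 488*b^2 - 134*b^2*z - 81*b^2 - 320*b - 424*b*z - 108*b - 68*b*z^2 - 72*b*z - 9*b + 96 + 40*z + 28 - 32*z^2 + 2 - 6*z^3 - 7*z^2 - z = -72*b^3 - 569*b^2 - 437*b - 6*z^3 + z^2*(-68*b - 39) + z*(-134*b^2 - 496*b + 39) + 126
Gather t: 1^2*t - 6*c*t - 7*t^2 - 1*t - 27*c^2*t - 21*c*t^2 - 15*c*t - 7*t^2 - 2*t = t^2*(-21*c - 14) + t*(-27*c^2 - 21*c - 2)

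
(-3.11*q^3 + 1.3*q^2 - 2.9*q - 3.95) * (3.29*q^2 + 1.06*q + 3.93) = -10.2319*q^5 + 0.9804*q^4 - 20.3853*q^3 - 10.9605*q^2 - 15.584*q - 15.5235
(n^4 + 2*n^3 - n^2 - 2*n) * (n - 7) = n^5 - 5*n^4 - 15*n^3 + 5*n^2 + 14*n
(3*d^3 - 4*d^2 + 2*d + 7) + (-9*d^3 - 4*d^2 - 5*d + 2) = -6*d^3 - 8*d^2 - 3*d + 9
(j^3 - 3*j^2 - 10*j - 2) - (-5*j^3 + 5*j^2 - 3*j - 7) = 6*j^3 - 8*j^2 - 7*j + 5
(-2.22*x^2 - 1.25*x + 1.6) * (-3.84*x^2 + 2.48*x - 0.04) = 8.5248*x^4 - 0.7056*x^3 - 9.1552*x^2 + 4.018*x - 0.064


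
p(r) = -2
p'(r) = 0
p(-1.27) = -2.00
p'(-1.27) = 0.00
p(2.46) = -2.00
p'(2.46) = 0.00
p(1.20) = -2.00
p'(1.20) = 0.00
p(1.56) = -2.00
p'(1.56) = 0.00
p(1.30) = -2.00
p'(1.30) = 0.00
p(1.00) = -2.00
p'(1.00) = 0.00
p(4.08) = -2.00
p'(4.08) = 0.00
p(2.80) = -2.00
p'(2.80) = 0.00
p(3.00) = -2.00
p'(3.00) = 0.00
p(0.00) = -2.00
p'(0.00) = 0.00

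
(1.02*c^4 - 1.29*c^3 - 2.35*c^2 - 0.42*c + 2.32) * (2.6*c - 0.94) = 2.652*c^5 - 4.3128*c^4 - 4.8974*c^3 + 1.117*c^2 + 6.4268*c - 2.1808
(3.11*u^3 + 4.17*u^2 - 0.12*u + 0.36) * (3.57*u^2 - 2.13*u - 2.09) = 11.1027*u^5 + 8.2626*u^4 - 15.8104*u^3 - 7.1745*u^2 - 0.516*u - 0.7524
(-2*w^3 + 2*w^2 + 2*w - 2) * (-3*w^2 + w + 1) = 6*w^5 - 8*w^4 - 6*w^3 + 10*w^2 - 2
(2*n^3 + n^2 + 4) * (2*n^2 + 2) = 4*n^5 + 2*n^4 + 4*n^3 + 10*n^2 + 8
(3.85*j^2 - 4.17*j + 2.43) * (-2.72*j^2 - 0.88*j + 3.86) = -10.472*j^4 + 7.9544*j^3 + 11.921*j^2 - 18.2346*j + 9.3798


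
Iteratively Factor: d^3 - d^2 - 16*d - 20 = (d - 5)*(d^2 + 4*d + 4) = (d - 5)*(d + 2)*(d + 2)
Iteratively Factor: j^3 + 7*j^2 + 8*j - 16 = (j - 1)*(j^2 + 8*j + 16) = (j - 1)*(j + 4)*(j + 4)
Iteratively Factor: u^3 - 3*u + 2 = (u + 2)*(u^2 - 2*u + 1) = (u - 1)*(u + 2)*(u - 1)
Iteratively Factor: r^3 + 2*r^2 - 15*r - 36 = (r - 4)*(r^2 + 6*r + 9) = (r - 4)*(r + 3)*(r + 3)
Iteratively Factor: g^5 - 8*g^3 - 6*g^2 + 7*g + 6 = (g - 1)*(g^4 + g^3 - 7*g^2 - 13*g - 6) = (g - 1)*(g + 1)*(g^3 - 7*g - 6) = (g - 3)*(g - 1)*(g + 1)*(g^2 + 3*g + 2) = (g - 3)*(g - 1)*(g + 1)*(g + 2)*(g + 1)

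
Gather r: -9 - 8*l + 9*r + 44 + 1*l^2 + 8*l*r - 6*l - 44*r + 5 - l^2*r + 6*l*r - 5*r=l^2 - 14*l + r*(-l^2 + 14*l - 40) + 40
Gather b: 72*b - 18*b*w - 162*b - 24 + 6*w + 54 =b*(-18*w - 90) + 6*w + 30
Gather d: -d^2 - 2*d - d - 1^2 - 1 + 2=-d^2 - 3*d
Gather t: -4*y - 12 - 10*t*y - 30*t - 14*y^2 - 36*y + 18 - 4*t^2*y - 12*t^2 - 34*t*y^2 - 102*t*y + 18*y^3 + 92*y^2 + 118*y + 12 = t^2*(-4*y - 12) + t*(-34*y^2 - 112*y - 30) + 18*y^3 + 78*y^2 + 78*y + 18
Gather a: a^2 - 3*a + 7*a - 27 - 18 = a^2 + 4*a - 45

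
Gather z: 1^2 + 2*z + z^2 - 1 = z^2 + 2*z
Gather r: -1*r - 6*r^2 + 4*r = -6*r^2 + 3*r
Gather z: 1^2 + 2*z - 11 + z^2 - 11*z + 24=z^2 - 9*z + 14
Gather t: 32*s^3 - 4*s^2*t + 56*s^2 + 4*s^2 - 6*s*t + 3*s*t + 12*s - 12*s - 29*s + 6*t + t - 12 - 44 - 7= 32*s^3 + 60*s^2 - 29*s + t*(-4*s^2 - 3*s + 7) - 63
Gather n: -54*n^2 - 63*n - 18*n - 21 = -54*n^2 - 81*n - 21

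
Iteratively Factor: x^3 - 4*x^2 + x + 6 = (x + 1)*(x^2 - 5*x + 6) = (x - 2)*(x + 1)*(x - 3)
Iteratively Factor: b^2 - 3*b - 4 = (b - 4)*(b + 1)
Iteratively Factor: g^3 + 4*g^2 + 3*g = (g + 1)*(g^2 + 3*g) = g*(g + 1)*(g + 3)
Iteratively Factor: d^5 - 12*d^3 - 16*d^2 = (d + 2)*(d^4 - 2*d^3 - 8*d^2) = (d + 2)^2*(d^3 - 4*d^2) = d*(d + 2)^2*(d^2 - 4*d) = d^2*(d + 2)^2*(d - 4)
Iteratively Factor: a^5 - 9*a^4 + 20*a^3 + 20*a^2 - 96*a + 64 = (a + 2)*(a^4 - 11*a^3 + 42*a^2 - 64*a + 32) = (a - 1)*(a + 2)*(a^3 - 10*a^2 + 32*a - 32) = (a - 2)*(a - 1)*(a + 2)*(a^2 - 8*a + 16) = (a - 4)*(a - 2)*(a - 1)*(a + 2)*(a - 4)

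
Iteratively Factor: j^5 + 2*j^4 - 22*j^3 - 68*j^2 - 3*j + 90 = (j - 5)*(j^4 + 7*j^3 + 13*j^2 - 3*j - 18) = (j - 5)*(j + 2)*(j^3 + 5*j^2 + 3*j - 9) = (j - 5)*(j + 2)*(j + 3)*(j^2 + 2*j - 3) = (j - 5)*(j - 1)*(j + 2)*(j + 3)*(j + 3)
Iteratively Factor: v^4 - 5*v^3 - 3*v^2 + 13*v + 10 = (v + 1)*(v^3 - 6*v^2 + 3*v + 10) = (v - 5)*(v + 1)*(v^2 - v - 2) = (v - 5)*(v + 1)^2*(v - 2)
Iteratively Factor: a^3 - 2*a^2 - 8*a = (a)*(a^2 - 2*a - 8) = a*(a + 2)*(a - 4)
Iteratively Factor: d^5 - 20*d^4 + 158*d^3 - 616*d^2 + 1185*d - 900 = (d - 4)*(d^4 - 16*d^3 + 94*d^2 - 240*d + 225) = (d - 4)*(d - 3)*(d^3 - 13*d^2 + 55*d - 75) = (d - 4)*(d - 3)^2*(d^2 - 10*d + 25) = (d - 5)*(d - 4)*(d - 3)^2*(d - 5)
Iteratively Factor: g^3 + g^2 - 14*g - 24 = (g - 4)*(g^2 + 5*g + 6) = (g - 4)*(g + 3)*(g + 2)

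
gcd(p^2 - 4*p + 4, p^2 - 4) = p - 2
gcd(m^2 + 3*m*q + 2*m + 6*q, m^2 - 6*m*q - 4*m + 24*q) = 1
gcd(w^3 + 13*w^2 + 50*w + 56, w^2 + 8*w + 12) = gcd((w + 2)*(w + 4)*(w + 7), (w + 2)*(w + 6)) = w + 2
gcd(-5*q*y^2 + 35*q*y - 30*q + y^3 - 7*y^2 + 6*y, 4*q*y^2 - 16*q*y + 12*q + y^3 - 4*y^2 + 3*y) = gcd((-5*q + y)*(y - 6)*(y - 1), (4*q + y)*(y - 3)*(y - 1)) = y - 1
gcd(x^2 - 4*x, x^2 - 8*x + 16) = x - 4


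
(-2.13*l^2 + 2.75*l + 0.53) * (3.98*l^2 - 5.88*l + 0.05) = -8.4774*l^4 + 23.4694*l^3 - 14.1671*l^2 - 2.9789*l + 0.0265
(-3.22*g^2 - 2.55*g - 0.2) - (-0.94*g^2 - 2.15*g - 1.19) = -2.28*g^2 - 0.4*g + 0.99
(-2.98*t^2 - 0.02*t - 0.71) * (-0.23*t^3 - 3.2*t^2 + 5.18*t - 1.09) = 0.6854*t^5 + 9.5406*t^4 - 15.2091*t^3 + 5.4166*t^2 - 3.656*t + 0.7739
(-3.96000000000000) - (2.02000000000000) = -5.98000000000000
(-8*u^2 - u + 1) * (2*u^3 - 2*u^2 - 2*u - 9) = -16*u^5 + 14*u^4 + 20*u^3 + 72*u^2 + 7*u - 9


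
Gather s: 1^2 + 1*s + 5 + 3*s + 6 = 4*s + 12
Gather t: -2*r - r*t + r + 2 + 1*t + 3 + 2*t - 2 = -r + t*(3 - r) + 3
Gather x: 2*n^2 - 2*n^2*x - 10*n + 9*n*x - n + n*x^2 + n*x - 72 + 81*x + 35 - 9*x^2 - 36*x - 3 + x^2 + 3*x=2*n^2 - 11*n + x^2*(n - 8) + x*(-2*n^2 + 10*n + 48) - 40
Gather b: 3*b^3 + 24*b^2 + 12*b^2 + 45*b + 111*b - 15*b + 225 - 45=3*b^3 + 36*b^2 + 141*b + 180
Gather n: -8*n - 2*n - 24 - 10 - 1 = -10*n - 35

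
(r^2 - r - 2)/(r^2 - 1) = (r - 2)/(r - 1)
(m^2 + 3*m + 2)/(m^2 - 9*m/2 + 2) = 2*(m^2 + 3*m + 2)/(2*m^2 - 9*m + 4)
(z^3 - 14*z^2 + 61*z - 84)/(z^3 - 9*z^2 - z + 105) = (z^2 - 7*z + 12)/(z^2 - 2*z - 15)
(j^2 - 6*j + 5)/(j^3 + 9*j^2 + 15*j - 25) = (j - 5)/(j^2 + 10*j + 25)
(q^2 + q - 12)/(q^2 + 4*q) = (q - 3)/q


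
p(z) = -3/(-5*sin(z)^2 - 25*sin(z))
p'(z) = -3*(10*sin(z)*cos(z) + 25*cos(z))/(-5*sin(z)^2 - 25*sin(z))^2 = -3*(2*sin(z) + 5)*cos(z)/(5*(sin(z) + 5)^2*sin(z)^2)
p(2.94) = 0.58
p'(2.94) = 2.93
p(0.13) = 0.90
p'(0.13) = -7.08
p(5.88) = -0.33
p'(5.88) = -0.71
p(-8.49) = -0.18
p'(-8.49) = 0.11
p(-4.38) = 0.11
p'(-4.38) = 0.04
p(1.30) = 0.10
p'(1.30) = -0.03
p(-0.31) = -0.42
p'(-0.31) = -1.22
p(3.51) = -0.36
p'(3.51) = 0.86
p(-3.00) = -0.88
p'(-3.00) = 5.96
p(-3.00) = -0.88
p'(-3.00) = 5.96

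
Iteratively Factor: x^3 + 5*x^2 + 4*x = (x + 4)*(x^2 + x) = x*(x + 4)*(x + 1)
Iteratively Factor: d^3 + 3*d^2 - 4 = (d + 2)*(d^2 + d - 2) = (d + 2)^2*(d - 1)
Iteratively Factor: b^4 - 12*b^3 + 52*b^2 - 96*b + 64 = (b - 2)*(b^3 - 10*b^2 + 32*b - 32) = (b - 2)^2*(b^2 - 8*b + 16) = (b - 4)*(b - 2)^2*(b - 4)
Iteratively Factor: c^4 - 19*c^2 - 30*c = (c)*(c^3 - 19*c - 30) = c*(c - 5)*(c^2 + 5*c + 6) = c*(c - 5)*(c + 3)*(c + 2)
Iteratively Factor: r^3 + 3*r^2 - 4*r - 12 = (r - 2)*(r^2 + 5*r + 6) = (r - 2)*(r + 2)*(r + 3)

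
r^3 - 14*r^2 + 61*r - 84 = (r - 7)*(r - 4)*(r - 3)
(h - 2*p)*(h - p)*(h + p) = h^3 - 2*h^2*p - h*p^2 + 2*p^3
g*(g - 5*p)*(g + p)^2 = g^4 - 3*g^3*p - 9*g^2*p^2 - 5*g*p^3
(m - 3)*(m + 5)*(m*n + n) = m^3*n + 3*m^2*n - 13*m*n - 15*n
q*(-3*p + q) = -3*p*q + q^2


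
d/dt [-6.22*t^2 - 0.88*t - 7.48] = -12.44*t - 0.88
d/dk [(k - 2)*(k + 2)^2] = (k + 2)*(3*k - 2)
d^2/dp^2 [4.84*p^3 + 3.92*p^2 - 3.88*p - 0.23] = 29.04*p + 7.84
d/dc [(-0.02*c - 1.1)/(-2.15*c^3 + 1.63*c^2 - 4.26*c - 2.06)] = (-0.086*c^3 - 7.0624*c^2 + 3.586*c - 4.6448)/(4.6225*c^6 - 7.009*c^5 + 20.9749*c^4 - 5.0296*c^3 + 11.432*c^2 + 17.5512*c + 4.2436)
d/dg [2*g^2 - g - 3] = 4*g - 1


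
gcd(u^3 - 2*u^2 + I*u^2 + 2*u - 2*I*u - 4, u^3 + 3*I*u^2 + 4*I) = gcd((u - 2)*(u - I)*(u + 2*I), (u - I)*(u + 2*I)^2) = u^2 + I*u + 2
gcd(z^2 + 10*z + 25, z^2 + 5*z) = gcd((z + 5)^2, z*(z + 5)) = z + 5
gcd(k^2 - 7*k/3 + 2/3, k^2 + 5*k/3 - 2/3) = k - 1/3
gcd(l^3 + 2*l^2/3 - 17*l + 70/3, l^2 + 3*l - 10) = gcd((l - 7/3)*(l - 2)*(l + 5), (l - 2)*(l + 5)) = l^2 + 3*l - 10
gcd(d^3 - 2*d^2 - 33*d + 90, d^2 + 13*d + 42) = d + 6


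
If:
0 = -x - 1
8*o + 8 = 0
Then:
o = -1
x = -1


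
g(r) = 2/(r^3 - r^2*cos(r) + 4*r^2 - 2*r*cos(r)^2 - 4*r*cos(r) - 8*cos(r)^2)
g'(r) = 2*(-r^2*sin(r) - 3*r^2 - 4*r*sin(r)*cos(r) - 4*r*sin(r) + 2*r*cos(r) - 8*r - 16*sin(r)*cos(r) + 2*cos(r)^2 + 4*cos(r))/(r^3 - r^2*cos(r) + 4*r^2 - 2*r*cos(r)^2 - 4*r*cos(r) - 8*cos(r)^2)^2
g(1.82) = 0.09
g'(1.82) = -0.14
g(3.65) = 0.02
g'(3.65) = -0.01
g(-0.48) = -0.62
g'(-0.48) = 2.38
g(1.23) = 0.44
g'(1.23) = -2.34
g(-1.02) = 0.65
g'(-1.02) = 2.00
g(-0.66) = -2.06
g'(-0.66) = 26.34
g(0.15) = -0.23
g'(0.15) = 0.06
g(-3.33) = 0.51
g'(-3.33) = -0.15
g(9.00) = 0.00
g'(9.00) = 0.00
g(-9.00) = -0.00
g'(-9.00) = 0.00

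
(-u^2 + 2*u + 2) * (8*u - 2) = -8*u^3 + 18*u^2 + 12*u - 4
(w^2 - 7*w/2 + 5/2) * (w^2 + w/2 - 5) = w^4 - 3*w^3 - 17*w^2/4 + 75*w/4 - 25/2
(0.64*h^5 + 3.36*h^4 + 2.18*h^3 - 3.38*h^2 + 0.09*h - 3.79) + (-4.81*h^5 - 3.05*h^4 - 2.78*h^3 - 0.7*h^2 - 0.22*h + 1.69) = -4.17*h^5 + 0.31*h^4 - 0.6*h^3 - 4.08*h^2 - 0.13*h - 2.1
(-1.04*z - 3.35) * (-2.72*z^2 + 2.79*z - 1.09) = 2.8288*z^3 + 6.2104*z^2 - 8.2129*z + 3.6515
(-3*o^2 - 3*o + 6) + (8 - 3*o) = -3*o^2 - 6*o + 14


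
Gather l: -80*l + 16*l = -64*l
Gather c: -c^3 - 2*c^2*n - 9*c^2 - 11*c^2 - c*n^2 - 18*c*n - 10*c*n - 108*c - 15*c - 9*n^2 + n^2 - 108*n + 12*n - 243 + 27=-c^3 + c^2*(-2*n - 20) + c*(-n^2 - 28*n - 123) - 8*n^2 - 96*n - 216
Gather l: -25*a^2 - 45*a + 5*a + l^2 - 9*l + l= -25*a^2 - 40*a + l^2 - 8*l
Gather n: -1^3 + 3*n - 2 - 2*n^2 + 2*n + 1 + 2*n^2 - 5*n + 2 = 0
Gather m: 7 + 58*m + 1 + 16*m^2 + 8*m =16*m^2 + 66*m + 8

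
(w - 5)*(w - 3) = w^2 - 8*w + 15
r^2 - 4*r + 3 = (r - 3)*(r - 1)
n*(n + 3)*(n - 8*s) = n^3 - 8*n^2*s + 3*n^2 - 24*n*s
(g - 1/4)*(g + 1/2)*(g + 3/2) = g^3 + 7*g^2/4 + g/4 - 3/16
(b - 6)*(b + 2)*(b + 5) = b^3 + b^2 - 32*b - 60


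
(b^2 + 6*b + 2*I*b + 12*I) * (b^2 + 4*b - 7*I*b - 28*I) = b^4 + 10*b^3 - 5*I*b^3 + 38*b^2 - 50*I*b^2 + 140*b - 120*I*b + 336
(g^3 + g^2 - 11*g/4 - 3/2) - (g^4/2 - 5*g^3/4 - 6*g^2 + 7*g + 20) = -g^4/2 + 9*g^3/4 + 7*g^2 - 39*g/4 - 43/2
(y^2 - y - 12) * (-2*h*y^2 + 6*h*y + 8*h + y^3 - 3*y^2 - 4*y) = -2*h*y^4 + 8*h*y^3 + 26*h*y^2 - 80*h*y - 96*h + y^5 - 4*y^4 - 13*y^3 + 40*y^2 + 48*y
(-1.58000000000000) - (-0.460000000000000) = -1.12000000000000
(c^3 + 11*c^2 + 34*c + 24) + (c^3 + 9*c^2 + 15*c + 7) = 2*c^3 + 20*c^2 + 49*c + 31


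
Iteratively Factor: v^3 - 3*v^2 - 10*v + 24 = (v - 4)*(v^2 + v - 6) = (v - 4)*(v - 2)*(v + 3)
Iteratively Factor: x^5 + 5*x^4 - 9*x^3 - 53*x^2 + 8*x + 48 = (x - 3)*(x^4 + 8*x^3 + 15*x^2 - 8*x - 16) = (x - 3)*(x + 4)*(x^3 + 4*x^2 - x - 4) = (x - 3)*(x + 4)^2*(x^2 - 1) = (x - 3)*(x - 1)*(x + 4)^2*(x + 1)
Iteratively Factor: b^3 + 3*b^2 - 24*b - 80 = (b + 4)*(b^2 - b - 20) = (b + 4)^2*(b - 5)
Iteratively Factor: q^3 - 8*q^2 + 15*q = (q - 5)*(q^2 - 3*q) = q*(q - 5)*(q - 3)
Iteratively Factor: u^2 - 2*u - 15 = (u - 5)*(u + 3)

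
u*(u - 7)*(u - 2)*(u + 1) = u^4 - 8*u^3 + 5*u^2 + 14*u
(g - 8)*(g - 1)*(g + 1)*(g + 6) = g^4 - 2*g^3 - 49*g^2 + 2*g + 48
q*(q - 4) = q^2 - 4*q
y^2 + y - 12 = (y - 3)*(y + 4)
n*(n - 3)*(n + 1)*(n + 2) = n^4 - 7*n^2 - 6*n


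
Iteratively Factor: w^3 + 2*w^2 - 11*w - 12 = (w + 1)*(w^2 + w - 12) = (w + 1)*(w + 4)*(w - 3)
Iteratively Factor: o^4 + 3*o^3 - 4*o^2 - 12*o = (o + 2)*(o^3 + o^2 - 6*o) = (o - 2)*(o + 2)*(o^2 + 3*o) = o*(o - 2)*(o + 2)*(o + 3)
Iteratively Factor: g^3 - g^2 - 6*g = (g + 2)*(g^2 - 3*g) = g*(g + 2)*(g - 3)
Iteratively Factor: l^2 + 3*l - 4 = (l + 4)*(l - 1)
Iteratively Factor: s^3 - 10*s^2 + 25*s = (s - 5)*(s^2 - 5*s) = (s - 5)^2*(s)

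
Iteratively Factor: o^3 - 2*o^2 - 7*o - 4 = (o - 4)*(o^2 + 2*o + 1) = (o - 4)*(o + 1)*(o + 1)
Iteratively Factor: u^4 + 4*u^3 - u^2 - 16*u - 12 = (u + 2)*(u^3 + 2*u^2 - 5*u - 6) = (u - 2)*(u + 2)*(u^2 + 4*u + 3) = (u - 2)*(u + 2)*(u + 3)*(u + 1)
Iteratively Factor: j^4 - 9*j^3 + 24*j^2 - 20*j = (j - 2)*(j^3 - 7*j^2 + 10*j) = j*(j - 2)*(j^2 - 7*j + 10) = j*(j - 5)*(j - 2)*(j - 2)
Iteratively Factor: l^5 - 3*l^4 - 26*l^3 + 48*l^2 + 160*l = (l)*(l^4 - 3*l^3 - 26*l^2 + 48*l + 160) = l*(l - 4)*(l^3 + l^2 - 22*l - 40) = l*(l - 4)*(l + 4)*(l^2 - 3*l - 10) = l*(l - 5)*(l - 4)*(l + 4)*(l + 2)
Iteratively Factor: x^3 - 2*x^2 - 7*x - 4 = (x + 1)*(x^2 - 3*x - 4) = (x - 4)*(x + 1)*(x + 1)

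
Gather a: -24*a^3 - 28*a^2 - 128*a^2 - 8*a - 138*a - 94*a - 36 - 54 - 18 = -24*a^3 - 156*a^2 - 240*a - 108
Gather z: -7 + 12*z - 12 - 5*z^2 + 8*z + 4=-5*z^2 + 20*z - 15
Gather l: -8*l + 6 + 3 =9 - 8*l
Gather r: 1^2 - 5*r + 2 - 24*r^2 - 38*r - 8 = -24*r^2 - 43*r - 5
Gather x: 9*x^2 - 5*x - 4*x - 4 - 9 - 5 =9*x^2 - 9*x - 18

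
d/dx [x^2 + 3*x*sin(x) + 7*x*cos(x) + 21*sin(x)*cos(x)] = -7*x*sin(x) + 3*x*cos(x) + 2*x + 3*sin(x) + 7*cos(x) + 21*cos(2*x)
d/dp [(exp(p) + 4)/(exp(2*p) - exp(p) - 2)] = (-(exp(p) + 4)*(2*exp(p) - 1) + exp(2*p) - exp(p) - 2)*exp(p)/(-exp(2*p) + exp(p) + 2)^2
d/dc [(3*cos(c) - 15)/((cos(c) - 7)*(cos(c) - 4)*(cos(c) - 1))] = 3*(243*cos(c) - 27*cos(2*c) + cos(3*c) - 361)*sin(c)/(2*(cos(c) - 7)^2*(cos(c) - 4)^2*(cos(c) - 1)^2)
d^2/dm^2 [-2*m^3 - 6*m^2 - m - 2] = -12*m - 12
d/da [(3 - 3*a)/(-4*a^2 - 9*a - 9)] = 6*(-2*a^2 + 4*a + 9)/(16*a^4 + 72*a^3 + 153*a^2 + 162*a + 81)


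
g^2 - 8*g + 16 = (g - 4)^2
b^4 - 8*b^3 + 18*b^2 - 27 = (b - 3)^3*(b + 1)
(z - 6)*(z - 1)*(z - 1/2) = z^3 - 15*z^2/2 + 19*z/2 - 3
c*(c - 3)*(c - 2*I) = c^3 - 3*c^2 - 2*I*c^2 + 6*I*c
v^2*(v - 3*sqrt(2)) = v^3 - 3*sqrt(2)*v^2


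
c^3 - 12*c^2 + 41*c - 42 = (c - 7)*(c - 3)*(c - 2)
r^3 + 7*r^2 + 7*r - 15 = (r - 1)*(r + 3)*(r + 5)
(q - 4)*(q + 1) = q^2 - 3*q - 4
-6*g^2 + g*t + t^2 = (-2*g + t)*(3*g + t)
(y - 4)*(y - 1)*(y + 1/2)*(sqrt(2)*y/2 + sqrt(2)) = sqrt(2)*y^4/2 - 5*sqrt(2)*y^3/4 - 15*sqrt(2)*y^2/4 + 5*sqrt(2)*y/2 + 2*sqrt(2)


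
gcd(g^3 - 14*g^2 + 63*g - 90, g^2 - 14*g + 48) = g - 6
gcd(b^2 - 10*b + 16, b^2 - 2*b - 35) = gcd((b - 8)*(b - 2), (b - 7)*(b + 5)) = 1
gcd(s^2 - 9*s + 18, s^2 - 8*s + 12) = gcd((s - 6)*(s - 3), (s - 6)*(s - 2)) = s - 6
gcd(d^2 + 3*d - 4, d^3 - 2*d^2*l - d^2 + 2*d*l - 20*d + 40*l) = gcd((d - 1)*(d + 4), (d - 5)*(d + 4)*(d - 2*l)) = d + 4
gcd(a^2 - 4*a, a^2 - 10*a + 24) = a - 4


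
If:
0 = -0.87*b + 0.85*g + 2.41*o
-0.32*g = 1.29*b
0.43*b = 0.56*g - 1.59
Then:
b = -0.59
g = 2.38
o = -1.05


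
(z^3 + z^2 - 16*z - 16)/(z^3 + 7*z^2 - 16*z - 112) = (z + 1)/(z + 7)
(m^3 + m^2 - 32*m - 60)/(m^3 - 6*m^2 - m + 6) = (m^2 + 7*m + 10)/(m^2 - 1)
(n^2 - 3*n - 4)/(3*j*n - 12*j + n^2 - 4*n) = (n + 1)/(3*j + n)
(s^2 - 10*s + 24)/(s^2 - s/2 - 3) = 2*(-s^2 + 10*s - 24)/(-2*s^2 + s + 6)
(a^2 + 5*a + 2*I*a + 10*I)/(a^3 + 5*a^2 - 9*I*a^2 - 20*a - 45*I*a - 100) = (a + 2*I)/(a^2 - 9*I*a - 20)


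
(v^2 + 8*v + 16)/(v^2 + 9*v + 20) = (v + 4)/(v + 5)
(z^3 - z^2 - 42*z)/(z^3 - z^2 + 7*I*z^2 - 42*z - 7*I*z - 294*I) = z/(z + 7*I)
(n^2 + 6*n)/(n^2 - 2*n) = (n + 6)/(n - 2)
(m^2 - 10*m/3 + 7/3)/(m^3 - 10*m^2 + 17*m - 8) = (m - 7/3)/(m^2 - 9*m + 8)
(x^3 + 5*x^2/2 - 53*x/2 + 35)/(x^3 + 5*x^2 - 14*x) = (x - 5/2)/x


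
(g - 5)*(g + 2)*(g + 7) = g^3 + 4*g^2 - 31*g - 70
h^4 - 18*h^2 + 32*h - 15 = (h - 3)*(h - 1)^2*(h + 5)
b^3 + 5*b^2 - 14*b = b*(b - 2)*(b + 7)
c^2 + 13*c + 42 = (c + 6)*(c + 7)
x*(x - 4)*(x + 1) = x^3 - 3*x^2 - 4*x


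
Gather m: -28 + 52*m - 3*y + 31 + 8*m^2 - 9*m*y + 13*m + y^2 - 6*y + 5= 8*m^2 + m*(65 - 9*y) + y^2 - 9*y + 8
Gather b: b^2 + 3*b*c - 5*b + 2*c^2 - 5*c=b^2 + b*(3*c - 5) + 2*c^2 - 5*c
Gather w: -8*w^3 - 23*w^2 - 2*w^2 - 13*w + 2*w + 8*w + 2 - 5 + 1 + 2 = -8*w^3 - 25*w^2 - 3*w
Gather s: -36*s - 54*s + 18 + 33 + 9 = 60 - 90*s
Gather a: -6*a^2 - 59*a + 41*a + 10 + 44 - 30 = -6*a^2 - 18*a + 24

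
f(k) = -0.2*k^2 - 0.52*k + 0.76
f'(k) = -0.4*k - 0.52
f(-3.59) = 0.05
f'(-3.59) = 0.92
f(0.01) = 0.75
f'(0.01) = -0.52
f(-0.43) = 0.95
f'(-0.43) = -0.35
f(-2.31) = 0.89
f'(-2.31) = 0.40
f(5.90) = -9.27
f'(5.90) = -2.88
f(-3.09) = 0.46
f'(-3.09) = 0.72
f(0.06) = 0.73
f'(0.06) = -0.54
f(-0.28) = 0.89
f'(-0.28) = -0.41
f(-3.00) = 0.52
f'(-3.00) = 0.68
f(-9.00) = -10.76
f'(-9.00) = 3.08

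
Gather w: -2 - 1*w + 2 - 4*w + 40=40 - 5*w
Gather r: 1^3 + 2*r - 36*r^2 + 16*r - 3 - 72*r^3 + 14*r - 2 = -72*r^3 - 36*r^2 + 32*r - 4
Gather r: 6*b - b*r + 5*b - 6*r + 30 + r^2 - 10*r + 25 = 11*b + r^2 + r*(-b - 16) + 55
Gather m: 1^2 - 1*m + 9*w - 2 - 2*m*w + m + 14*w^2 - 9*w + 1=-2*m*w + 14*w^2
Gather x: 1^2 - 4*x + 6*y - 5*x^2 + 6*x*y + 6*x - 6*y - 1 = -5*x^2 + x*(6*y + 2)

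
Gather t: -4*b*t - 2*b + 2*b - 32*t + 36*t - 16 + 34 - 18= t*(4 - 4*b)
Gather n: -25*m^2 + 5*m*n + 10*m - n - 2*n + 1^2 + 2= -25*m^2 + 10*m + n*(5*m - 3) + 3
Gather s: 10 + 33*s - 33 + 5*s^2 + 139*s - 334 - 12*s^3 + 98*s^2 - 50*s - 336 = -12*s^3 + 103*s^2 + 122*s - 693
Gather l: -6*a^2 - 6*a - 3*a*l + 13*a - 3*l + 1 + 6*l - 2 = -6*a^2 + 7*a + l*(3 - 3*a) - 1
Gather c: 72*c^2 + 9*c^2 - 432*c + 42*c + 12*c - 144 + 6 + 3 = 81*c^2 - 378*c - 135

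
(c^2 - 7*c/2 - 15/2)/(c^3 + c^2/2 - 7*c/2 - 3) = (c - 5)/(c^2 - c - 2)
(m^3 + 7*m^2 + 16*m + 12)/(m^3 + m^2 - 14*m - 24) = (m + 2)/(m - 4)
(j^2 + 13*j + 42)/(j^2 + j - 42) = (j + 6)/(j - 6)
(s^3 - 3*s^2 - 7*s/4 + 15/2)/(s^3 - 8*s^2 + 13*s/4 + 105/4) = (s - 2)/(s - 7)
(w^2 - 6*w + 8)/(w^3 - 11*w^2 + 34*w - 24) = (w - 2)/(w^2 - 7*w + 6)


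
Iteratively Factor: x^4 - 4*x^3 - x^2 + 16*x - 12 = (x - 2)*(x^3 - 2*x^2 - 5*x + 6) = (x - 2)*(x + 2)*(x^2 - 4*x + 3) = (x - 2)*(x - 1)*(x + 2)*(x - 3)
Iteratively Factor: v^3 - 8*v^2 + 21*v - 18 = (v - 2)*(v^2 - 6*v + 9) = (v - 3)*(v - 2)*(v - 3)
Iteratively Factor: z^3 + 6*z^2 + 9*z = (z + 3)*(z^2 + 3*z) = (z + 3)^2*(z)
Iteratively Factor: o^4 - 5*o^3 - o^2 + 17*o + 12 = (o - 3)*(o^3 - 2*o^2 - 7*o - 4) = (o - 4)*(o - 3)*(o^2 + 2*o + 1) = (o - 4)*(o - 3)*(o + 1)*(o + 1)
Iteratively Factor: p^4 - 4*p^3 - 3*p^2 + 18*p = (p - 3)*(p^3 - p^2 - 6*p) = p*(p - 3)*(p^2 - p - 6) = p*(p - 3)*(p + 2)*(p - 3)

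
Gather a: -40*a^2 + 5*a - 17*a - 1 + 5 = -40*a^2 - 12*a + 4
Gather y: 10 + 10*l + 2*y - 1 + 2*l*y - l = 9*l + y*(2*l + 2) + 9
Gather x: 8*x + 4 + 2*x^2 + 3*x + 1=2*x^2 + 11*x + 5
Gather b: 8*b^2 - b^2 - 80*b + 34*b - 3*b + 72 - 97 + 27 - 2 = 7*b^2 - 49*b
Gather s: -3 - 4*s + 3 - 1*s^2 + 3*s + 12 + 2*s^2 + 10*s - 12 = s^2 + 9*s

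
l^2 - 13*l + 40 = (l - 8)*(l - 5)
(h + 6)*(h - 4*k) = h^2 - 4*h*k + 6*h - 24*k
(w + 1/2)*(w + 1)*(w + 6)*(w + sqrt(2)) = w^4 + sqrt(2)*w^3 + 15*w^3/2 + 19*w^2/2 + 15*sqrt(2)*w^2/2 + 3*w + 19*sqrt(2)*w/2 + 3*sqrt(2)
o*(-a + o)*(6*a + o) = -6*a^2*o + 5*a*o^2 + o^3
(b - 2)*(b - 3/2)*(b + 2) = b^3 - 3*b^2/2 - 4*b + 6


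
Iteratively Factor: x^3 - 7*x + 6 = (x - 2)*(x^2 + 2*x - 3) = (x - 2)*(x + 3)*(x - 1)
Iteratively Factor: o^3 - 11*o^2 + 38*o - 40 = (o - 2)*(o^2 - 9*o + 20) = (o - 4)*(o - 2)*(o - 5)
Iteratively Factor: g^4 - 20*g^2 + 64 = (g - 4)*(g^3 + 4*g^2 - 4*g - 16) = (g - 4)*(g + 2)*(g^2 + 2*g - 8) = (g - 4)*(g - 2)*(g + 2)*(g + 4)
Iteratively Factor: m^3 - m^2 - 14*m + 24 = (m - 2)*(m^2 + m - 12) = (m - 3)*(m - 2)*(m + 4)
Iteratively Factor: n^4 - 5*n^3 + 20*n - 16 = (n - 4)*(n^3 - n^2 - 4*n + 4) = (n - 4)*(n + 2)*(n^2 - 3*n + 2) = (n - 4)*(n - 1)*(n + 2)*(n - 2)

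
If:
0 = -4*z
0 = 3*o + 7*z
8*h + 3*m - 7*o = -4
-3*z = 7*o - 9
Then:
No Solution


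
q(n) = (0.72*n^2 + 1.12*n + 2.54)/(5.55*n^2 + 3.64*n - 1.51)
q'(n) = (-11.1*n - 3.64)*(0.72*n^2 + 1.12*n + 2.54)/(5.55*n^2 + 3.64*n - 1.51)^2 + (1.44*n + 1.12)/(5.55*n^2 + 3.64*n - 1.51) = (-3.5952*n^2 - 30.3684*n - 10.9368)/(30.8025*n^4 + 40.404*n^3 - 3.5114*n^2 - 10.9928*n + 2.2801)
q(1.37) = 0.39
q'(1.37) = -0.31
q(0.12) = -2.70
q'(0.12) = -14.83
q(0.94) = 0.62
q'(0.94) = -0.92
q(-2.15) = 0.21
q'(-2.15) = 0.14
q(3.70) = 0.19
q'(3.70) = -0.02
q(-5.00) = 0.13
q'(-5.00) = 0.00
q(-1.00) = 5.35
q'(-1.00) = 98.98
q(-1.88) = 0.26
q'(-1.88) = 0.26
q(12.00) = 0.14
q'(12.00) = -0.00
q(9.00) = 0.15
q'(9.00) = -0.00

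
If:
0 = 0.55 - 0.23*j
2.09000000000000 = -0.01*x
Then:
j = 2.39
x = -209.00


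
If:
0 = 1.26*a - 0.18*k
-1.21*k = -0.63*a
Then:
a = 0.00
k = 0.00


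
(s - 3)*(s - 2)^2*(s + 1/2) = s^4 - 13*s^3/2 + 25*s^2/2 - 4*s - 6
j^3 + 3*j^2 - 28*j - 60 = (j - 5)*(j + 2)*(j + 6)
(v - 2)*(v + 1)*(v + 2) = v^3 + v^2 - 4*v - 4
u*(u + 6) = u^2 + 6*u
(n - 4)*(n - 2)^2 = n^3 - 8*n^2 + 20*n - 16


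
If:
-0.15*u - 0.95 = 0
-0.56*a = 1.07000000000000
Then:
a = -1.91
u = -6.33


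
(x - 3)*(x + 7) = x^2 + 4*x - 21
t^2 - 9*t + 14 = (t - 7)*(t - 2)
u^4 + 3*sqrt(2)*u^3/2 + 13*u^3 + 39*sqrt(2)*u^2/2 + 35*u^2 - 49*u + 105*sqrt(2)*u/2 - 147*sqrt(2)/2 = (u - 1)*(u + 7)^2*(u + 3*sqrt(2)/2)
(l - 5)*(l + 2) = l^2 - 3*l - 10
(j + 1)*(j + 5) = j^2 + 6*j + 5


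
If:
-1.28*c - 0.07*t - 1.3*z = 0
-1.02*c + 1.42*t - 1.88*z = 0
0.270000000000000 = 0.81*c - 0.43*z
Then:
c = 0.22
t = -0.12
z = -0.21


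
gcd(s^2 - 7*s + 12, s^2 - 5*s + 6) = s - 3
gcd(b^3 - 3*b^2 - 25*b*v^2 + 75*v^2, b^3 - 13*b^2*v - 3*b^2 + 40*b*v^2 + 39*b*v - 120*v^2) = -b^2 + 5*b*v + 3*b - 15*v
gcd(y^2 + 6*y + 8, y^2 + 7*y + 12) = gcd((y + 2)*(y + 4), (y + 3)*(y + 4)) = y + 4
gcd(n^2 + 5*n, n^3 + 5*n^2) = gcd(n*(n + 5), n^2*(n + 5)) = n^2 + 5*n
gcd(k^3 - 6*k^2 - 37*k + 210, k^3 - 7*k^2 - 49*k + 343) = k - 7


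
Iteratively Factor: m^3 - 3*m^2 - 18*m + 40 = (m - 2)*(m^2 - m - 20) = (m - 5)*(m - 2)*(m + 4)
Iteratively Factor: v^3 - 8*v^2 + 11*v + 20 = (v + 1)*(v^2 - 9*v + 20) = (v - 5)*(v + 1)*(v - 4)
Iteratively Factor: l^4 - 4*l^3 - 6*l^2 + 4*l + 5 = (l - 1)*(l^3 - 3*l^2 - 9*l - 5) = (l - 1)*(l + 1)*(l^2 - 4*l - 5) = (l - 1)*(l + 1)^2*(l - 5)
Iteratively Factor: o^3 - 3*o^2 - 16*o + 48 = (o + 4)*(o^2 - 7*o + 12) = (o - 4)*(o + 4)*(o - 3)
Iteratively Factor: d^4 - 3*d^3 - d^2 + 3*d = (d - 3)*(d^3 - d) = (d - 3)*(d + 1)*(d^2 - d) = d*(d - 3)*(d + 1)*(d - 1)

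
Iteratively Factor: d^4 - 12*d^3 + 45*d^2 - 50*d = (d)*(d^3 - 12*d^2 + 45*d - 50) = d*(d - 2)*(d^2 - 10*d + 25) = d*(d - 5)*(d - 2)*(d - 5)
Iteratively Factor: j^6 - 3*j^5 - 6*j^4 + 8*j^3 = (j)*(j^5 - 3*j^4 - 6*j^3 + 8*j^2) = j*(j - 4)*(j^4 + j^3 - 2*j^2) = j^2*(j - 4)*(j^3 + j^2 - 2*j) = j^2*(j - 4)*(j - 1)*(j^2 + 2*j) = j^2*(j - 4)*(j - 1)*(j + 2)*(j)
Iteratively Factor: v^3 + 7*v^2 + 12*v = (v + 4)*(v^2 + 3*v) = (v + 3)*(v + 4)*(v)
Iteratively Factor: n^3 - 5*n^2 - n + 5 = (n + 1)*(n^2 - 6*n + 5) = (n - 1)*(n + 1)*(n - 5)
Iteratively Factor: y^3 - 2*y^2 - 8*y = (y + 2)*(y^2 - 4*y) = y*(y + 2)*(y - 4)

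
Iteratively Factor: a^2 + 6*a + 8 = (a + 4)*(a + 2)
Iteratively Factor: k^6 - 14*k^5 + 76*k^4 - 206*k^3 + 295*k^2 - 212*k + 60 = (k - 1)*(k^5 - 13*k^4 + 63*k^3 - 143*k^2 + 152*k - 60) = (k - 2)*(k - 1)*(k^4 - 11*k^3 + 41*k^2 - 61*k + 30) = (k - 3)*(k - 2)*(k - 1)*(k^3 - 8*k^2 + 17*k - 10) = (k - 3)*(k - 2)^2*(k - 1)*(k^2 - 6*k + 5) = (k - 3)*(k - 2)^2*(k - 1)^2*(k - 5)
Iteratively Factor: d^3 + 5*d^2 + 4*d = (d + 4)*(d^2 + d) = d*(d + 4)*(d + 1)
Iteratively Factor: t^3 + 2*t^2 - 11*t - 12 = (t + 1)*(t^2 + t - 12) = (t - 3)*(t + 1)*(t + 4)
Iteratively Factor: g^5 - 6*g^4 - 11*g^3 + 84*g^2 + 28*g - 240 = (g + 2)*(g^4 - 8*g^3 + 5*g^2 + 74*g - 120) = (g - 4)*(g + 2)*(g^3 - 4*g^2 - 11*g + 30) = (g - 4)*(g - 2)*(g + 2)*(g^2 - 2*g - 15) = (g - 5)*(g - 4)*(g - 2)*(g + 2)*(g + 3)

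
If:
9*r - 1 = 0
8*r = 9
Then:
No Solution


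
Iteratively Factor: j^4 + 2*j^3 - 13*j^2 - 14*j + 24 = (j - 3)*(j^3 + 5*j^2 + 2*j - 8) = (j - 3)*(j - 1)*(j^2 + 6*j + 8) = (j - 3)*(j - 1)*(j + 4)*(j + 2)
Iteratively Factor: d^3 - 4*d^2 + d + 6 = (d - 3)*(d^2 - d - 2) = (d - 3)*(d - 2)*(d + 1)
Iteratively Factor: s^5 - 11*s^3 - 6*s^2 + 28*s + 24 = (s - 2)*(s^4 + 2*s^3 - 7*s^2 - 20*s - 12) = (s - 3)*(s - 2)*(s^3 + 5*s^2 + 8*s + 4) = (s - 3)*(s - 2)*(s + 2)*(s^2 + 3*s + 2) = (s - 3)*(s - 2)*(s + 2)^2*(s + 1)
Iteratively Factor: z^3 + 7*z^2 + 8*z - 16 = (z + 4)*(z^2 + 3*z - 4) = (z - 1)*(z + 4)*(z + 4)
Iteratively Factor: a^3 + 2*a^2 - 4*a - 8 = (a + 2)*(a^2 - 4) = (a + 2)^2*(a - 2)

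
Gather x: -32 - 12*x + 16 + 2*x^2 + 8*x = 2*x^2 - 4*x - 16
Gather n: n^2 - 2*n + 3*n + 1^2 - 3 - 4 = n^2 + n - 6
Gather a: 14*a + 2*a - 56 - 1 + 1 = 16*a - 56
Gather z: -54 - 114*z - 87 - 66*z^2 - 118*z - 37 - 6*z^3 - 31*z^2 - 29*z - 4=-6*z^3 - 97*z^2 - 261*z - 182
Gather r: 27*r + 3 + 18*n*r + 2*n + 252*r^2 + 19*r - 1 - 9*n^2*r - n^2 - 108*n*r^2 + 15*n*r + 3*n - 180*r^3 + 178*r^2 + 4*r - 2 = -n^2 + 5*n - 180*r^3 + r^2*(430 - 108*n) + r*(-9*n^2 + 33*n + 50)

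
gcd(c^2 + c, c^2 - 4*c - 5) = c + 1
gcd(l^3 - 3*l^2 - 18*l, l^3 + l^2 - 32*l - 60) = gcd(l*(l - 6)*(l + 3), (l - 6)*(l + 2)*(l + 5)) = l - 6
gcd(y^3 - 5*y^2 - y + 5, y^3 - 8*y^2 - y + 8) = y^2 - 1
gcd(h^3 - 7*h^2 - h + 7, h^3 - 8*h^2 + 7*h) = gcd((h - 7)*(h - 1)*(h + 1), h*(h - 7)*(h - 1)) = h^2 - 8*h + 7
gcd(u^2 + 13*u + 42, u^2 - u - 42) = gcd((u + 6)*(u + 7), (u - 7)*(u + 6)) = u + 6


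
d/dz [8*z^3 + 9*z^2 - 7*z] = 24*z^2 + 18*z - 7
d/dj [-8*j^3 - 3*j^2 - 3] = 6*j*(-4*j - 1)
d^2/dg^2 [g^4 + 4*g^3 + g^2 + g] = 12*g^2 + 24*g + 2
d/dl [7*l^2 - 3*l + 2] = 14*l - 3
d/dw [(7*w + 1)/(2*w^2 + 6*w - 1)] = (-14*w^2 - 4*w - 13)/(4*w^4 + 24*w^3 + 32*w^2 - 12*w + 1)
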